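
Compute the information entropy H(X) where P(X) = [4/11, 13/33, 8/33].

H(X) = -Σ p(x) log₂ p(x)
  -4/11 × log₂(4/11) = 0.5307
  -13/33 × log₂(13/33) = 0.5294
  -8/33 × log₂(8/33) = 0.4956
H(X) = 1.5557 bits


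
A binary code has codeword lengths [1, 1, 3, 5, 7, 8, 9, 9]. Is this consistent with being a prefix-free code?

Kraft inequality: Σ 2^(-l_i) ≤ 1 for prefix-free code
Calculating: 2^(-1) + 2^(-1) + 2^(-3) + 2^(-5) + 2^(-7) + 2^(-8) + 2^(-9) + 2^(-9)
= 0.5 + 0.5 + 0.125 + 0.03125 + 0.0078125 + 0.00390625 + 0.001953125 + 0.001953125
= 1.1719
Since 1.1719 > 1, prefix-free code does not exist


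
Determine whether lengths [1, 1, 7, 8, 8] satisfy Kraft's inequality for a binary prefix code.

Kraft inequality: Σ 2^(-l_i) ≤ 1 for prefix-free code
Calculating: 2^(-1) + 2^(-1) + 2^(-7) + 2^(-8) + 2^(-8)
= 0.5 + 0.5 + 0.0078125 + 0.00390625 + 0.00390625
= 1.0156
Since 1.0156 > 1, prefix-free code does not exist


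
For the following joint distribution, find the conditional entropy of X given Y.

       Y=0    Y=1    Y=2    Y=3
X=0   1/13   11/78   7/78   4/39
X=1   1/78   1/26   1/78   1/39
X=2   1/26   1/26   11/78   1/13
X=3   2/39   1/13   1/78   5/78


H(X|Y) = Σ_y p(y) H(X|Y=y)
  p(Y=0) = 7/39, H(X|Y=0) = 1.7885
  p(Y=1) = 23/78, H(X|Y=1) = 1.7812
  p(Y=2) = 10/39, H(X|Y=2) = 1.4367
  p(Y=3) = 7/26, H(X|Y=3) = 1.8628
H(X|Y) = 0.1795×1.7885 + 0.2949×1.7812 + 0.2564×1.4367 + 0.2692×1.8628 = 1.7161 bits


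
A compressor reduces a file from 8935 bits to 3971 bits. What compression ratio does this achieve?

Compression ratio = Original / Compressed
= 8935 / 3971 = 2.25:1


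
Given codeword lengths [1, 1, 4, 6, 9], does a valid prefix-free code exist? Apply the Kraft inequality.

Kraft inequality: Σ 2^(-l_i) ≤ 1 for prefix-free code
Calculating: 2^(-1) + 2^(-1) + 2^(-4) + 2^(-6) + 2^(-9)
= 0.5 + 0.5 + 0.0625 + 0.015625 + 0.001953125
= 1.0801
Since 1.0801 > 1, prefix-free code does not exist


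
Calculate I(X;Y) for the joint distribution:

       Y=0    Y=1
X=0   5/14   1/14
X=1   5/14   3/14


H(X) = 0.9852, H(Y) = 0.8631, H(X,Y) = 1.8092
I(X;Y) = H(X) + H(Y) - H(X,Y) = 0.0391 bits


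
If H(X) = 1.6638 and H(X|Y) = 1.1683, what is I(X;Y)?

I(X;Y) = H(X) - H(X|Y)
I(X;Y) = 1.6638 - 1.1683 = 0.4955 bits


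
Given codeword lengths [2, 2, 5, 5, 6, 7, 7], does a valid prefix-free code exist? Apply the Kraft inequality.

Kraft inequality: Σ 2^(-l_i) ≤ 1 for prefix-free code
Calculating: 2^(-2) + 2^(-2) + 2^(-5) + 2^(-5) + 2^(-6) + 2^(-7) + 2^(-7)
= 0.25 + 0.25 + 0.03125 + 0.03125 + 0.015625 + 0.0078125 + 0.0078125
= 0.5938
Since 0.5938 ≤ 1, prefix-free code exists


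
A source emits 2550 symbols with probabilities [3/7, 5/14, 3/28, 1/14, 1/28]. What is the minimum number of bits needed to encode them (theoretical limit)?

Entropy H = 1.8433 bits/symbol
Minimum bits = H × n = 1.8433 × 2550
= 4700.40 bits


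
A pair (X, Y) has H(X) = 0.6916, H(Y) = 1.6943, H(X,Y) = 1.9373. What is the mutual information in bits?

I(X;Y) = H(X) + H(Y) - H(X,Y)
I(X;Y) = 0.6916 + 1.6943 - 1.9373 = 0.4486 bits


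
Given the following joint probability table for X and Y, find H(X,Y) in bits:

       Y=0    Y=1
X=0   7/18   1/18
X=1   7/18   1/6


H(X,Y) = -Σ p(x,y) log₂ p(x,y)
  p(0,0)=7/18: -0.3889 × log₂(0.3889) = 0.5299
  p(0,1)=1/18: -0.0556 × log₂(0.0556) = 0.2317
  p(1,0)=7/18: -0.3889 × log₂(0.3889) = 0.5299
  p(1,1)=1/6: -0.1667 × log₂(0.1667) = 0.4308
H(X,Y) = 1.7223 bits


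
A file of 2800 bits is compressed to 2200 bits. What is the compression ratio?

Compression ratio = Original / Compressed
= 2800 / 2200 = 1.27:1


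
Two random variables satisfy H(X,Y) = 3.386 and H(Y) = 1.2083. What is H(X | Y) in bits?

Chain rule: H(X,Y) = H(X|Y) + H(Y)
H(X|Y) = H(X,Y) - H(Y) = 3.386 - 1.2083 = 2.1777 bits


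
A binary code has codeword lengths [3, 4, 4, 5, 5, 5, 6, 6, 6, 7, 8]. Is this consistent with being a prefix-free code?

Kraft inequality: Σ 2^(-l_i) ≤ 1 for prefix-free code
Calculating: 2^(-3) + 2^(-4) + 2^(-4) + 2^(-5) + 2^(-5) + 2^(-5) + 2^(-6) + 2^(-6) + 2^(-6) + 2^(-7) + 2^(-8)
= 0.125 + 0.0625 + 0.0625 + 0.03125 + 0.03125 + 0.03125 + 0.015625 + 0.015625 + 0.015625 + 0.0078125 + 0.00390625
= 0.4023
Since 0.4023 ≤ 1, prefix-free code exists


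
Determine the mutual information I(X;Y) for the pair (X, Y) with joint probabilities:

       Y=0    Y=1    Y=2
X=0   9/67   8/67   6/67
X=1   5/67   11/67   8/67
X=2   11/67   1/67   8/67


H(X) = 1.5807, H(Y) = 1.5789, H(X,Y) = 3.0250
I(X;Y) = H(X) + H(Y) - H(X,Y) = 0.1347 bits


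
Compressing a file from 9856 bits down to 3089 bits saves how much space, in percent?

Space savings = (1 - Compressed/Original) × 100%
= (1 - 3089/9856) × 100%
= 68.66%


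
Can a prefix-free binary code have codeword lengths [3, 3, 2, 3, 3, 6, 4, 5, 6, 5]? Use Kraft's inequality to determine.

Kraft inequality: Σ 2^(-l_i) ≤ 1 for prefix-free code
Calculating: 2^(-3) + 2^(-3) + 2^(-2) + 2^(-3) + 2^(-3) + 2^(-6) + 2^(-4) + 2^(-5) + 2^(-6) + 2^(-5)
= 0.125 + 0.125 + 0.25 + 0.125 + 0.125 + 0.015625 + 0.0625 + 0.03125 + 0.015625 + 0.03125
= 0.9062
Since 0.9062 ≤ 1, prefix-free code exists


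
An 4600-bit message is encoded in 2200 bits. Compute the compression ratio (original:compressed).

Compression ratio = Original / Compressed
= 4600 / 2200 = 2.09:1


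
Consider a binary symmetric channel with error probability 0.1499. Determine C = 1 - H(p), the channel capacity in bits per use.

For BSC with error probability p:
C = 1 - H(p) where H(p) is binary entropy
H(0.1499) = -0.1499 × log₂(0.1499) - 0.8501 × log₂(0.8501)
H(p) = 0.6096
C = 1 - 0.6096 = 0.3904 bits/use


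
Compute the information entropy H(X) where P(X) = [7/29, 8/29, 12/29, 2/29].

H(X) = -Σ p(x) log₂ p(x)
  -7/29 × log₂(7/29) = 0.4950
  -8/29 × log₂(8/29) = 0.5125
  -12/29 × log₂(12/29) = 0.5268
  -2/29 × log₂(2/29) = 0.2661
H(X) = 1.8004 bits


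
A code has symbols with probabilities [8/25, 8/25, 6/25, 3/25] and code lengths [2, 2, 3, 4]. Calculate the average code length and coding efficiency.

Average length L = Σ p_i × l_i = 2.4800 bits
Entropy H = 1.9133 bits
Efficiency η = H/L × 100% = 77.15%


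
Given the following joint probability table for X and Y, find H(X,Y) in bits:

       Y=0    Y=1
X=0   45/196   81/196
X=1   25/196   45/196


H(X,Y) = -Σ p(x,y) log₂ p(x,y)
  p(0,0)=45/196: -0.2296 × log₂(0.2296) = 0.4874
  p(0,1)=81/196: -0.4133 × log₂(0.4133) = 0.5269
  p(1,0)=25/196: -0.1276 × log₂(0.1276) = 0.3789
  p(1,1)=45/196: -0.2296 × log₂(0.2296) = 0.4874
H(X,Y) = 1.8806 bits


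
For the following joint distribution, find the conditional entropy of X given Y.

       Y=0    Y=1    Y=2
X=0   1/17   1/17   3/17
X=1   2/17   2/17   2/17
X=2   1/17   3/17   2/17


H(X|Y) = Σ_y p(y) H(X|Y=y)
  p(Y=0) = 4/17, H(X|Y=0) = 1.5000
  p(Y=1) = 6/17, H(X|Y=1) = 1.4591
  p(Y=2) = 7/17, H(X|Y=2) = 1.5567
H(X|Y) = 0.2353×1.5000 + 0.3529×1.4591 + 0.4118×1.5567 = 1.5089 bits


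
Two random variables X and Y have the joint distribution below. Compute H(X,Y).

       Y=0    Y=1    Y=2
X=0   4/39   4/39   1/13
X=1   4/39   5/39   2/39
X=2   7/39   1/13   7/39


H(X,Y) = -Σ p(x,y) log₂ p(x,y)
  p(0,0)=4/39: -0.1026 × log₂(0.1026) = 0.3370
  p(0,1)=4/39: -0.1026 × log₂(0.1026) = 0.3370
  p(0,2)=1/13: -0.0769 × log₂(0.0769) = 0.2846
  p(1,0)=4/39: -0.1026 × log₂(0.1026) = 0.3370
  p(1,1)=5/39: -0.1282 × log₂(0.1282) = 0.3799
  p(1,2)=2/39: -0.0513 × log₂(0.0513) = 0.2198
  p(2,0)=7/39: -0.1795 × log₂(0.1795) = 0.4448
  p(2,1)=1/13: -0.0769 × log₂(0.0769) = 0.2846
  p(2,2)=7/39: -0.1795 × log₂(0.1795) = 0.4448
H(X,Y) = 3.0694 bits


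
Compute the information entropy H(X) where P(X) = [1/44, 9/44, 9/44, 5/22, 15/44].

H(X) = -Σ p(x) log₂ p(x)
  -1/44 × log₂(1/44) = 0.1241
  -9/44 × log₂(9/44) = 0.4683
  -9/44 × log₂(9/44) = 0.4683
  -5/22 × log₂(5/22) = 0.4858
  -15/44 × log₂(15/44) = 0.5293
H(X) = 2.0758 bits


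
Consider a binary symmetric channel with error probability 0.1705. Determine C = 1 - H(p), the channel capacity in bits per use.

For BSC with error probability p:
C = 1 - H(p) where H(p) is binary entropy
H(0.1705) = -0.1705 × log₂(0.1705) - 0.8295 × log₂(0.8295)
H(p) = 0.6588
C = 1 - 0.6588 = 0.3412 bits/use


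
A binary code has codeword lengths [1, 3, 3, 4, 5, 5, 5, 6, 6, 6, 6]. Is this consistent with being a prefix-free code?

Kraft inequality: Σ 2^(-l_i) ≤ 1 for prefix-free code
Calculating: 2^(-1) + 2^(-3) + 2^(-3) + 2^(-4) + 2^(-5) + 2^(-5) + 2^(-5) + 2^(-6) + 2^(-6) + 2^(-6) + 2^(-6)
= 0.5 + 0.125 + 0.125 + 0.0625 + 0.03125 + 0.03125 + 0.03125 + 0.015625 + 0.015625 + 0.015625 + 0.015625
= 0.9688
Since 0.9688 ≤ 1, prefix-free code exists


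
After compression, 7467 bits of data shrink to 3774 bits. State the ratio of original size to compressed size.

Compression ratio = Original / Compressed
= 7467 / 3774 = 1.98:1


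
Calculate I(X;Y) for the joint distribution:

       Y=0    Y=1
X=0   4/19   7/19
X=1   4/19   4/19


H(X) = 0.9819, H(Y) = 0.9819, H(X,Y) = 1.9505
I(X;Y) = H(X) + H(Y) - H(X,Y) = 0.0134 bits


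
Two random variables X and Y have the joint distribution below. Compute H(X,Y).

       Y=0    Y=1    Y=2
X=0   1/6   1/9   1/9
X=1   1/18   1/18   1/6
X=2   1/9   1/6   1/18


H(X,Y) = -Σ p(x,y) log₂ p(x,y)
  p(0,0)=1/6: -0.1667 × log₂(0.1667) = 0.4308
  p(0,1)=1/9: -0.1111 × log₂(0.1111) = 0.3522
  p(0,2)=1/9: -0.1111 × log₂(0.1111) = 0.3522
  p(1,0)=1/18: -0.0556 × log₂(0.0556) = 0.2317
  p(1,1)=1/18: -0.0556 × log₂(0.0556) = 0.2317
  p(1,2)=1/6: -0.1667 × log₂(0.1667) = 0.4308
  p(2,0)=1/9: -0.1111 × log₂(0.1111) = 0.3522
  p(2,1)=1/6: -0.1667 × log₂(0.1667) = 0.4308
  p(2,2)=1/18: -0.0556 × log₂(0.0556) = 0.2317
H(X,Y) = 3.0441 bits


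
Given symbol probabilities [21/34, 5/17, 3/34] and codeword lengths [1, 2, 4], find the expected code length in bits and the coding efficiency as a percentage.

Average length L = Σ p_i × l_i = 1.5588 bits
Entropy H = 1.2577 bits
Efficiency η = H/L × 100% = 80.68%


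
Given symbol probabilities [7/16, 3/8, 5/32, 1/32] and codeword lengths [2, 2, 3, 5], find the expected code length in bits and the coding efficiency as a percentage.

Average length L = Σ p_i × l_i = 2.2500 bits
Entropy H = 1.6271 bits
Efficiency η = H/L × 100% = 72.32%


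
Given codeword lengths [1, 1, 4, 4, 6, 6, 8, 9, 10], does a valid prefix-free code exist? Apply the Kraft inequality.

Kraft inequality: Σ 2^(-l_i) ≤ 1 for prefix-free code
Calculating: 2^(-1) + 2^(-1) + 2^(-4) + 2^(-4) + 2^(-6) + 2^(-6) + 2^(-8) + 2^(-9) + 2^(-10)
= 0.5 + 0.5 + 0.0625 + 0.0625 + 0.015625 + 0.015625 + 0.00390625 + 0.001953125 + 0.0009765625
= 1.1631
Since 1.1631 > 1, prefix-free code does not exist


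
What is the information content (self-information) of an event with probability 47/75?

Information content I(x) = -log₂(p(x))
I = -log₂(47/75) = -log₂(0.6267)
I = 0.6742 bits


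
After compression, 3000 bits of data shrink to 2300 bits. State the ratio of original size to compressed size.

Compression ratio = Original / Compressed
= 3000 / 2300 = 1.30:1


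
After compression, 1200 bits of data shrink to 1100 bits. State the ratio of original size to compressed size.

Compression ratio = Original / Compressed
= 1200 / 1100 = 1.09:1


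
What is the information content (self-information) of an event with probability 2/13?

Information content I(x) = -log₂(p(x))
I = -log₂(2/13) = -log₂(0.1538)
I = 2.7004 bits


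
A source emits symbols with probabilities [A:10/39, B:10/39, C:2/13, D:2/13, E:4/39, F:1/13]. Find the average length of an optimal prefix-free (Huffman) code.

Huffman tree construction:
Combine smallest probabilities repeatedly
Resulting codes:
  A: 01 (length 2)
  B: 10 (length 2)
  C: 110 (length 3)
  D: 111 (length 3)
  E: 001 (length 3)
  F: 000 (length 3)
Average length = Σ p(s) × length(s) = 2.4872 bits


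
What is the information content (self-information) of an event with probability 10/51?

Information content I(x) = -log₂(p(x))
I = -log₂(10/51) = -log₂(0.1961)
I = 2.3505 bits


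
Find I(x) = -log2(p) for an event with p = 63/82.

Information content I(x) = -log₂(p(x))
I = -log₂(63/82) = -log₂(0.7683)
I = 0.3803 bits


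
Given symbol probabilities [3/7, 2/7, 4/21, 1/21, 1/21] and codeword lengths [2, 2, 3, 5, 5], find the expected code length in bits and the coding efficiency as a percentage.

Average length L = Σ p_i × l_i = 2.4762 bits
Entropy H = 1.9143 bits
Efficiency η = H/L × 100% = 77.31%


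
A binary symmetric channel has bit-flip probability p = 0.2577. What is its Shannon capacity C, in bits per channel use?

For BSC with error probability p:
C = 1 - H(p) where H(p) is binary entropy
H(0.2577) = -0.2577 × log₂(0.2577) - 0.7423 × log₂(0.7423)
H(p) = 0.8233
C = 1 - 0.8233 = 0.1767 bits/use


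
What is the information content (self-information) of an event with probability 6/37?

Information content I(x) = -log₂(p(x))
I = -log₂(6/37) = -log₂(0.1622)
I = 2.6245 bits


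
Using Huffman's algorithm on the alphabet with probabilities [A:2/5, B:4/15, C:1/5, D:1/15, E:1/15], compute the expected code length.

Huffman tree construction:
Combine smallest probabilities repeatedly
Resulting codes:
  A: 0 (length 1)
  B: 10 (length 2)
  C: 111 (length 3)
  D: 1100 (length 4)
  E: 1101 (length 4)
Average length = Σ p(s) × length(s) = 2.0667 bits


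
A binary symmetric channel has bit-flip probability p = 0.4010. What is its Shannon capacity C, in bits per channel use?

For BSC with error probability p:
C = 1 - H(p) where H(p) is binary entropy
H(0.4010) = -0.4010 × log₂(0.4010) - 0.5990 × log₂(0.5990)
H(p) = 0.9715
C = 1 - 0.9715 = 0.0285 bits/use


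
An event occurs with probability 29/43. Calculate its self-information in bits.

Information content I(x) = -log₂(p(x))
I = -log₂(29/43) = -log₂(0.6744)
I = 0.5683 bits


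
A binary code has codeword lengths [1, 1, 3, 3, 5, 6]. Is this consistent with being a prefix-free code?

Kraft inequality: Σ 2^(-l_i) ≤ 1 for prefix-free code
Calculating: 2^(-1) + 2^(-1) + 2^(-3) + 2^(-3) + 2^(-5) + 2^(-6)
= 0.5 + 0.5 + 0.125 + 0.125 + 0.03125 + 0.015625
= 1.2969
Since 1.2969 > 1, prefix-free code does not exist


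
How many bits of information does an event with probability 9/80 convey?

Information content I(x) = -log₂(p(x))
I = -log₂(9/80) = -log₂(0.1125)
I = 3.1520 bits


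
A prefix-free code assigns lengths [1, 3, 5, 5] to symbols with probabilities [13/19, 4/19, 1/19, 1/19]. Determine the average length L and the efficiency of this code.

Average length L = Σ p_i × l_i = 1.8421 bits
Entropy H = 1.2950 bits
Efficiency η = H/L × 100% = 70.30%


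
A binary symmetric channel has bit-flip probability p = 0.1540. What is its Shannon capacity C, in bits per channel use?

For BSC with error probability p:
C = 1 - H(p) where H(p) is binary entropy
H(0.1540) = -0.1540 × log₂(0.1540) - 0.8460 × log₂(0.8460)
H(p) = 0.6198
C = 1 - 0.6198 = 0.3802 bits/use


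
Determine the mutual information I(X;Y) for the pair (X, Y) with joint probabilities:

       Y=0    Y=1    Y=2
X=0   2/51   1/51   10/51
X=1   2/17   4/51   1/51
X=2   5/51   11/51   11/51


H(X) = 1.4657, H(Y) = 1.5506, H(X,Y) = 2.8009
I(X;Y) = H(X) + H(Y) - H(X,Y) = 0.2154 bits


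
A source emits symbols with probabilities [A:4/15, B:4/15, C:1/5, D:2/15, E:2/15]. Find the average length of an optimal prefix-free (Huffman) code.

Huffman tree construction:
Combine smallest probabilities repeatedly
Resulting codes:
  A: 01 (length 2)
  B: 10 (length 2)
  C: 00 (length 2)
  D: 110 (length 3)
  E: 111 (length 3)
Average length = Σ p(s) × length(s) = 2.2667 bits


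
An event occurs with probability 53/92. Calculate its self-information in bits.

Information content I(x) = -log₂(p(x))
I = -log₂(53/92) = -log₂(0.5761)
I = 0.7956 bits


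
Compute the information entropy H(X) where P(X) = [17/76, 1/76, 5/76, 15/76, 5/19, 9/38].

H(X) = -Σ p(x) log₂ p(x)
  -17/76 × log₂(17/76) = 0.4833
  -1/76 × log₂(1/76) = 0.0822
  -5/76 × log₂(5/76) = 0.2583
  -15/76 × log₂(15/76) = 0.4620
  -5/19 × log₂(5/19) = 0.5068
  -9/38 × log₂(9/38) = 0.4922
H(X) = 2.2848 bits


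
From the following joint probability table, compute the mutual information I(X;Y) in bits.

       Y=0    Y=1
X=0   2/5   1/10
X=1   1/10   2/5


H(X) = 1.0000, H(Y) = 1.0000, H(X,Y) = 1.7219
I(X;Y) = H(X) + H(Y) - H(X,Y) = 0.2781 bits


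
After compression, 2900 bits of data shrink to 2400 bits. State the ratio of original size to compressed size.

Compression ratio = Original / Compressed
= 2900 / 2400 = 1.21:1


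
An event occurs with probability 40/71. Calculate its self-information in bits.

Information content I(x) = -log₂(p(x))
I = -log₂(40/71) = -log₂(0.5634)
I = 0.8278 bits


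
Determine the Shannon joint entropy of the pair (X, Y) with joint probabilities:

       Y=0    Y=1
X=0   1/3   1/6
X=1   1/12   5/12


H(X,Y) = -Σ p(x,y) log₂ p(x,y)
  p(0,0)=1/3: -0.3333 × log₂(0.3333) = 0.5283
  p(0,1)=1/6: -0.1667 × log₂(0.1667) = 0.4308
  p(1,0)=1/12: -0.0833 × log₂(0.0833) = 0.2987
  p(1,1)=5/12: -0.4167 × log₂(0.4167) = 0.5263
H(X,Y) = 1.7842 bits


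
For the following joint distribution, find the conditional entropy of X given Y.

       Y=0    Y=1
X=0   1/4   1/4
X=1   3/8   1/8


H(X|Y) = Σ_y p(y) H(X|Y=y)
  p(Y=0) = 5/8, H(X|Y=0) = 0.9710
  p(Y=1) = 3/8, H(X|Y=1) = 0.9183
H(X|Y) = 0.6250×0.9710 + 0.3750×0.9183 = 0.9512 bits


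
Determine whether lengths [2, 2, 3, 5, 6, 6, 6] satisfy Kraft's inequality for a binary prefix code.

Kraft inequality: Σ 2^(-l_i) ≤ 1 for prefix-free code
Calculating: 2^(-2) + 2^(-2) + 2^(-3) + 2^(-5) + 2^(-6) + 2^(-6) + 2^(-6)
= 0.25 + 0.25 + 0.125 + 0.03125 + 0.015625 + 0.015625 + 0.015625
= 0.7031
Since 0.7031 ≤ 1, prefix-free code exists


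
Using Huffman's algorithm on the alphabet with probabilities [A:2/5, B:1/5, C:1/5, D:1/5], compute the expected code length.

Huffman tree construction:
Combine smallest probabilities repeatedly
Resulting codes:
  A: 11 (length 2)
  B: 00 (length 2)
  C: 01 (length 2)
  D: 10 (length 2)
Average length = Σ p(s) × length(s) = 2.0000 bits


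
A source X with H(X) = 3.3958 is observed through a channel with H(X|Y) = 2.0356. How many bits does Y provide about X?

I(X;Y) = H(X) - H(X|Y)
I(X;Y) = 3.3958 - 2.0356 = 1.3602 bits


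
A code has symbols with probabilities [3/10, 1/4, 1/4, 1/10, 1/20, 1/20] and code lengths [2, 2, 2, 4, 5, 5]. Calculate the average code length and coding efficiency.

Average length L = Σ p_i × l_i = 2.5000 bits
Entropy H = 2.2855 bits
Efficiency η = H/L × 100% = 91.42%


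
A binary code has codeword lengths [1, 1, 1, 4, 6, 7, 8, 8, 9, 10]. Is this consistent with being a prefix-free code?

Kraft inequality: Σ 2^(-l_i) ≤ 1 for prefix-free code
Calculating: 2^(-1) + 2^(-1) + 2^(-1) + 2^(-4) + 2^(-6) + 2^(-7) + 2^(-8) + 2^(-8) + 2^(-9) + 2^(-10)
= 0.5 + 0.5 + 0.5 + 0.0625 + 0.015625 + 0.0078125 + 0.00390625 + 0.00390625 + 0.001953125 + 0.0009765625
= 1.5967
Since 1.5967 > 1, prefix-free code does not exist


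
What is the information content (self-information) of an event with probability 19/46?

Information content I(x) = -log₂(p(x))
I = -log₂(19/46) = -log₂(0.4130)
I = 1.2756 bits


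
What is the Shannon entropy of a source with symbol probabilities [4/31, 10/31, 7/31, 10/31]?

H(X) = -Σ p(x) log₂ p(x)
  -4/31 × log₂(4/31) = 0.3812
  -10/31 × log₂(10/31) = 0.5265
  -7/31 × log₂(7/31) = 0.4848
  -10/31 × log₂(10/31) = 0.5265
H(X) = 1.9190 bits


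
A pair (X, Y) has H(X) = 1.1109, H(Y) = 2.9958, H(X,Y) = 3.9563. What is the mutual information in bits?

I(X;Y) = H(X) + H(Y) - H(X,Y)
I(X;Y) = 1.1109 + 2.9958 - 3.9563 = 0.1504 bits


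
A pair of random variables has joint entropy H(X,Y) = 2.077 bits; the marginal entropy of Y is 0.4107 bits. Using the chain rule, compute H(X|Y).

Chain rule: H(X,Y) = H(X|Y) + H(Y)
H(X|Y) = H(X,Y) - H(Y) = 2.077 - 0.4107 = 1.6663 bits


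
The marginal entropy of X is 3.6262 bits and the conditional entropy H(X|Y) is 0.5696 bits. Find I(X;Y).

I(X;Y) = H(X) - H(X|Y)
I(X;Y) = 3.6262 - 0.5696 = 3.0566 bits


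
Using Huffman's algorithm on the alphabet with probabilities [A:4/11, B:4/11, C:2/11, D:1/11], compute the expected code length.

Huffman tree construction:
Combine smallest probabilities repeatedly
Resulting codes:
  A: 11 (length 2)
  B: 0 (length 1)
  C: 101 (length 3)
  D: 100 (length 3)
Average length = Σ p(s) × length(s) = 1.9091 bits


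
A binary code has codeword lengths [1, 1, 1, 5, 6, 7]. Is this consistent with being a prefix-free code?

Kraft inequality: Σ 2^(-l_i) ≤ 1 for prefix-free code
Calculating: 2^(-1) + 2^(-1) + 2^(-1) + 2^(-5) + 2^(-6) + 2^(-7)
= 0.5 + 0.5 + 0.5 + 0.03125 + 0.015625 + 0.0078125
= 1.5547
Since 1.5547 > 1, prefix-free code does not exist


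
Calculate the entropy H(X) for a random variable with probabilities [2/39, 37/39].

H(X) = -Σ p(x) log₂ p(x)
  -2/39 × log₂(2/39) = 0.2198
  -37/39 × log₂(37/39) = 0.0721
H(X) = 0.2918 bits


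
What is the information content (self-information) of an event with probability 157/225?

Information content I(x) = -log₂(p(x))
I = -log₂(157/225) = -log₂(0.6978)
I = 0.5192 bits


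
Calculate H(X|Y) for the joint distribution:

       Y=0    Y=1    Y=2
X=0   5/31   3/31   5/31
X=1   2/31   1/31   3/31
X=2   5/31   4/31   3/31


H(X|Y) = Σ_y p(y) H(X|Y=y)
  p(Y=0) = 12/31, H(X|Y=0) = 1.4834
  p(Y=1) = 8/31, H(X|Y=1) = 1.4056
  p(Y=2) = 11/31, H(X|Y=2) = 1.5395
H(X|Y) = 0.3871×1.4834 + 0.2581×1.4056 + 0.3548×1.5395 = 1.4832 bits


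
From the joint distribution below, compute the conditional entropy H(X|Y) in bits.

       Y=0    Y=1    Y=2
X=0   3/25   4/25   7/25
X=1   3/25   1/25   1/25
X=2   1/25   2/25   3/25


H(X|Y) = Σ_y p(y) H(X|Y=y)
  p(Y=0) = 7/25, H(X|Y=0) = 1.4488
  p(Y=1) = 7/25, H(X|Y=1) = 1.3788
  p(Y=2) = 11/25, H(X|Y=2) = 1.2407
H(X|Y) = 0.2800×1.4488 + 0.2800×1.3788 + 0.4400×1.2407 = 1.3376 bits


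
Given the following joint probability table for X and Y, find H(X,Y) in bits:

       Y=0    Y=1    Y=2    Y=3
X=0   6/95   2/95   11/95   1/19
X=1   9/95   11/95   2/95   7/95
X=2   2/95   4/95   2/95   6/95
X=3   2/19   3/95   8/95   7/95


H(X,Y) = -Σ p(x,y) log₂ p(x,y)
  p(0,0)=6/95: -0.0632 × log₂(0.0632) = 0.2517
  p(0,1)=2/95: -0.0211 × log₂(0.0211) = 0.1173
  p(0,2)=11/95: -0.1158 × log₂(0.1158) = 0.3602
  p(0,3)=1/19: -0.0526 × log₂(0.0526) = 0.2236
  p(1,0)=9/95: -0.0947 × log₂(0.0947) = 0.3221
  p(1,1)=11/95: -0.1158 × log₂(0.1158) = 0.3602
  p(1,2)=2/95: -0.0211 × log₂(0.0211) = 0.1173
  p(1,3)=7/95: -0.0737 × log₂(0.0737) = 0.2772
  p(2,0)=2/95: -0.0211 × log₂(0.0211) = 0.1173
  p(2,1)=4/95: -0.0421 × log₂(0.0421) = 0.1924
  p(2,2)=2/95: -0.0211 × log₂(0.0211) = 0.1173
  p(2,3)=6/95: -0.0632 × log₂(0.0632) = 0.2517
  p(3,0)=2/19: -0.1053 × log₂(0.1053) = 0.3419
  p(3,1)=3/95: -0.0316 × log₂(0.0316) = 0.1574
  p(3,2)=8/95: -0.0842 × log₂(0.0842) = 0.3006
  p(3,3)=7/95: -0.0737 × log₂(0.0737) = 0.2772
H(X,Y) = 3.7852 bits


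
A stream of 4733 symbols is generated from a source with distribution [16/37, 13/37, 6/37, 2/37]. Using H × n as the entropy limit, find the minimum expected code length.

Entropy H = 1.7063 bits/symbol
Minimum bits = H × n = 1.7063 × 4733
= 8076.07 bits


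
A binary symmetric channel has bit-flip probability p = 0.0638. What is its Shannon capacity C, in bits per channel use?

For BSC with error probability p:
C = 1 - H(p) where H(p) is binary entropy
H(0.0638) = -0.0638 × log₂(0.0638) - 0.9362 × log₂(0.9362)
H(p) = 0.3423
C = 1 - 0.3423 = 0.6577 bits/use


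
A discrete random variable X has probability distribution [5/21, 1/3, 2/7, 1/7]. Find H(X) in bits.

H(X) = -Σ p(x) log₂ p(x)
  -5/21 × log₂(5/21) = 0.4929
  -1/3 × log₂(1/3) = 0.5283
  -2/7 × log₂(2/7) = 0.5164
  -1/7 × log₂(1/7) = 0.4011
H(X) = 1.9387 bits


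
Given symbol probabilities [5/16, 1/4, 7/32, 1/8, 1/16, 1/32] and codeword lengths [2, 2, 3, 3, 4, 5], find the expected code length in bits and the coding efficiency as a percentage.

Average length L = Σ p_i × l_i = 2.5625 bits
Entropy H = 2.2853 bits
Efficiency η = H/L × 100% = 89.18%


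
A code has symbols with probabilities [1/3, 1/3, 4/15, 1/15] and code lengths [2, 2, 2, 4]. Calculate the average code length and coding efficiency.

Average length L = Σ p_i × l_i = 2.1333 bits
Entropy H = 1.8256 bits
Efficiency η = H/L × 100% = 85.58%


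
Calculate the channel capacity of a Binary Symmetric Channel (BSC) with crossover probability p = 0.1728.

For BSC with error probability p:
C = 1 - H(p) where H(p) is binary entropy
H(0.1728) = -0.1728 × log₂(0.1728) - 0.8272 × log₂(0.8272)
H(p) = 0.6641
C = 1 - 0.6641 = 0.3359 bits/use


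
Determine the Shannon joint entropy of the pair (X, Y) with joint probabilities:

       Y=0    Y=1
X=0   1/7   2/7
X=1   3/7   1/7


H(X,Y) = -Σ p(x,y) log₂ p(x,y)
  p(0,0)=1/7: -0.1429 × log₂(0.1429) = 0.4011
  p(0,1)=2/7: -0.2857 × log₂(0.2857) = 0.5164
  p(1,0)=3/7: -0.4286 × log₂(0.4286) = 0.5239
  p(1,1)=1/7: -0.1429 × log₂(0.1429) = 0.4011
H(X,Y) = 1.8424 bits


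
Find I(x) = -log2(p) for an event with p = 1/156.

Information content I(x) = -log₂(p(x))
I = -log₂(1/156) = -log₂(0.0064)
I = 7.2854 bits


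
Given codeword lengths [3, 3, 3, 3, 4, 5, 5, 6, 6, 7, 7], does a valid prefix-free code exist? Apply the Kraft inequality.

Kraft inequality: Σ 2^(-l_i) ≤ 1 for prefix-free code
Calculating: 2^(-3) + 2^(-3) + 2^(-3) + 2^(-3) + 2^(-4) + 2^(-5) + 2^(-5) + 2^(-6) + 2^(-6) + 2^(-7) + 2^(-7)
= 0.125 + 0.125 + 0.125 + 0.125 + 0.0625 + 0.03125 + 0.03125 + 0.015625 + 0.015625 + 0.0078125 + 0.0078125
= 0.6719
Since 0.6719 ≤ 1, prefix-free code exists


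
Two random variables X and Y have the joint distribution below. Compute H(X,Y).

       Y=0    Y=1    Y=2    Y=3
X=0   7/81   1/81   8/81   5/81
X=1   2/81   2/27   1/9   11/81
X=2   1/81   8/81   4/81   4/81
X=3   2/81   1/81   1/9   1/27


H(X,Y) = -Σ p(x,y) log₂ p(x,y)
  p(0,0)=7/81: -0.0864 × log₂(0.0864) = 0.3053
  p(0,1)=1/81: -0.0123 × log₂(0.0123) = 0.0783
  p(0,2)=8/81: -0.0988 × log₂(0.0988) = 0.3299
  p(0,3)=5/81: -0.0617 × log₂(0.0617) = 0.2480
  p(1,0)=2/81: -0.0247 × log₂(0.0247) = 0.1318
  p(1,1)=2/27: -0.0741 × log₂(0.0741) = 0.2781
  p(1,2)=1/9: -0.1111 × log₂(0.1111) = 0.3522
  p(1,3)=11/81: -0.1358 × log₂(0.1358) = 0.3912
  p(2,0)=1/81: -0.0123 × log₂(0.0123) = 0.0783
  p(2,1)=8/81: -0.0988 × log₂(0.0988) = 0.3299
  p(2,2)=4/81: -0.0494 × log₂(0.0494) = 0.2143
  p(2,3)=4/81: -0.0494 × log₂(0.0494) = 0.2143
  p(3,0)=2/81: -0.0247 × log₂(0.0247) = 0.1318
  p(3,1)=1/81: -0.0123 × log₂(0.0123) = 0.0783
  p(3,2)=1/9: -0.1111 × log₂(0.1111) = 0.3522
  p(3,3)=1/27: -0.0370 × log₂(0.0370) = 0.1761
H(X,Y) = 3.6900 bits


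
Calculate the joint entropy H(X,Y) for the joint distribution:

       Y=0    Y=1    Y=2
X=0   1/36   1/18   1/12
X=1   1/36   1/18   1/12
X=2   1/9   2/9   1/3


H(X,Y) = -Σ p(x,y) log₂ p(x,y)
  p(0,0)=1/36: -0.0278 × log₂(0.0278) = 0.1436
  p(0,1)=1/18: -0.0556 × log₂(0.0556) = 0.2317
  p(0,2)=1/12: -0.0833 × log₂(0.0833) = 0.2987
  p(1,0)=1/36: -0.0278 × log₂(0.0278) = 0.1436
  p(1,1)=1/18: -0.0556 × log₂(0.0556) = 0.2317
  p(1,2)=1/12: -0.0833 × log₂(0.0833) = 0.2987
  p(2,0)=1/9: -0.1111 × log₂(0.1111) = 0.3522
  p(2,1)=2/9: -0.2222 × log₂(0.2222) = 0.4822
  p(2,2)=1/3: -0.3333 × log₂(0.3333) = 0.5283
H(X,Y) = 2.7108 bits


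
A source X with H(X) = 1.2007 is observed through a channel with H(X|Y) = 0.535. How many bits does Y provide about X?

I(X;Y) = H(X) - H(X|Y)
I(X;Y) = 1.2007 - 0.535 = 0.6657 bits


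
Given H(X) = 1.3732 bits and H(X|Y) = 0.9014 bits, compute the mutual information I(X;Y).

I(X;Y) = H(X) - H(X|Y)
I(X;Y) = 1.3732 - 0.9014 = 0.4718 bits


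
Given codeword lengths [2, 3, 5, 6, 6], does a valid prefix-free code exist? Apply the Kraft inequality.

Kraft inequality: Σ 2^(-l_i) ≤ 1 for prefix-free code
Calculating: 2^(-2) + 2^(-3) + 2^(-5) + 2^(-6) + 2^(-6)
= 0.25 + 0.125 + 0.03125 + 0.015625 + 0.015625
= 0.4375
Since 0.4375 ≤ 1, prefix-free code exists


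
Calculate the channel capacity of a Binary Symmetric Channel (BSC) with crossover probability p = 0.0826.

For BSC with error probability p:
C = 1 - H(p) where H(p) is binary entropy
H(0.0826) = -0.0826 × log₂(0.0826) - 0.9174 × log₂(0.9174)
H(p) = 0.4113
C = 1 - 0.4113 = 0.5887 bits/use


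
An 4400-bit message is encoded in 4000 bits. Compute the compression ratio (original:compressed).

Compression ratio = Original / Compressed
= 4400 / 4000 = 1.10:1


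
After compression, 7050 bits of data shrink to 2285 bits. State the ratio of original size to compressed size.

Compression ratio = Original / Compressed
= 7050 / 2285 = 3.09:1


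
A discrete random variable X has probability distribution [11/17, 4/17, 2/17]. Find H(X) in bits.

H(X) = -Σ p(x) log₂ p(x)
  -11/17 × log₂(11/17) = 0.4064
  -4/17 × log₂(4/17) = 0.4912
  -2/17 × log₂(2/17) = 0.3632
H(X) = 1.2608 bits


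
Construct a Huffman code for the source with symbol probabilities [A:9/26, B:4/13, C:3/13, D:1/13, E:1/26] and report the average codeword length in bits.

Huffman tree construction:
Combine smallest probabilities repeatedly
Resulting codes:
  A: 11 (length 2)
  B: 10 (length 2)
  C: 01 (length 2)
  D: 001 (length 3)
  E: 000 (length 3)
Average length = Σ p(s) × length(s) = 2.1154 bits


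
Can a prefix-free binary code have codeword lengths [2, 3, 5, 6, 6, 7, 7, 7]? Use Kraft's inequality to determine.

Kraft inequality: Σ 2^(-l_i) ≤ 1 for prefix-free code
Calculating: 2^(-2) + 2^(-3) + 2^(-5) + 2^(-6) + 2^(-6) + 2^(-7) + 2^(-7) + 2^(-7)
= 0.25 + 0.125 + 0.03125 + 0.015625 + 0.015625 + 0.0078125 + 0.0078125 + 0.0078125
= 0.4609
Since 0.4609 ≤ 1, prefix-free code exists


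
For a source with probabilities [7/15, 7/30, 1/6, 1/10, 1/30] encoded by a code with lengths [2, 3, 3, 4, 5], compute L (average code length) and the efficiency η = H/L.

Average length L = Σ p_i × l_i = 2.7000 bits
Entropy H = 1.9296 bits
Efficiency η = H/L × 100% = 71.47%


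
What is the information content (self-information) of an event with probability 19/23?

Information content I(x) = -log₂(p(x))
I = -log₂(19/23) = -log₂(0.8261)
I = 0.2756 bits


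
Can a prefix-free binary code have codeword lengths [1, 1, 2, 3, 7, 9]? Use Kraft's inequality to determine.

Kraft inequality: Σ 2^(-l_i) ≤ 1 for prefix-free code
Calculating: 2^(-1) + 2^(-1) + 2^(-2) + 2^(-3) + 2^(-7) + 2^(-9)
= 0.5 + 0.5 + 0.25 + 0.125 + 0.0078125 + 0.001953125
= 1.3848
Since 1.3848 > 1, prefix-free code does not exist


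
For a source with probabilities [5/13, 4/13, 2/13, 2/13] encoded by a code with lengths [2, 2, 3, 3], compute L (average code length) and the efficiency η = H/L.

Average length L = Σ p_i × l_i = 2.3077 bits
Entropy H = 1.8843 bits
Efficiency η = H/L × 100% = 81.65%


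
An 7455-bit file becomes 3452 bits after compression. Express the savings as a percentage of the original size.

Space savings = (1 - Compressed/Original) × 100%
= (1 - 3452/7455) × 100%
= 53.70%


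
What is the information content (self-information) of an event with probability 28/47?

Information content I(x) = -log₂(p(x))
I = -log₂(28/47) = -log₂(0.5957)
I = 0.7472 bits


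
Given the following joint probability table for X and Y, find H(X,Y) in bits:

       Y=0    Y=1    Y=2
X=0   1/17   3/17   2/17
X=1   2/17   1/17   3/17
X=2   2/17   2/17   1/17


H(X,Y) = -Σ p(x,y) log₂ p(x,y)
  p(0,0)=1/17: -0.0588 × log₂(0.0588) = 0.2404
  p(0,1)=3/17: -0.1765 × log₂(0.1765) = 0.4416
  p(0,2)=2/17: -0.1176 × log₂(0.1176) = 0.3632
  p(1,0)=2/17: -0.1176 × log₂(0.1176) = 0.3632
  p(1,1)=1/17: -0.0588 × log₂(0.0588) = 0.2404
  p(1,2)=3/17: -0.1765 × log₂(0.1765) = 0.4416
  p(2,0)=2/17: -0.1176 × log₂(0.1176) = 0.3632
  p(2,1)=2/17: -0.1176 × log₂(0.1176) = 0.3632
  p(2,2)=1/17: -0.0588 × log₂(0.0588) = 0.2404
H(X,Y) = 3.0575 bits


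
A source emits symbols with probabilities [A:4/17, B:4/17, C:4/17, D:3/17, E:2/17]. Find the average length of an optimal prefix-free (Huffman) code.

Huffman tree construction:
Combine smallest probabilities repeatedly
Resulting codes:
  A: 00 (length 2)
  B: 01 (length 2)
  C: 10 (length 2)
  D: 111 (length 3)
  E: 110 (length 3)
Average length = Σ p(s) × length(s) = 2.2941 bits


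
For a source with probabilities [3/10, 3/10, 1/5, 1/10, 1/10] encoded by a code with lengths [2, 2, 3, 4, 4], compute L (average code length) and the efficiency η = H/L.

Average length L = Σ p_i × l_i = 2.6000 bits
Entropy H = 2.1710 bits
Efficiency η = H/L × 100% = 83.50%


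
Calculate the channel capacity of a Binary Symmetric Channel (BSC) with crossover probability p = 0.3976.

For BSC with error probability p:
C = 1 - H(p) where H(p) is binary entropy
H(0.3976) = -0.3976 × log₂(0.3976) - 0.6024 × log₂(0.6024)
H(p) = 0.9695
C = 1 - 0.9695 = 0.0305 bits/use


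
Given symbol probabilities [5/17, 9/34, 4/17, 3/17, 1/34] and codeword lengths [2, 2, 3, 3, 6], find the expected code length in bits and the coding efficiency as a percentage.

Average length L = Σ p_i × l_i = 2.5294 bits
Entropy H = 2.1093 bits
Efficiency η = H/L × 100% = 83.39%


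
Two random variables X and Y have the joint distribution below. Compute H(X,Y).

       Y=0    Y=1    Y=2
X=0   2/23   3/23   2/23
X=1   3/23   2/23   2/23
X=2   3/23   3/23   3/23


H(X,Y) = -Σ p(x,y) log₂ p(x,y)
  p(0,0)=2/23: -0.0870 × log₂(0.0870) = 0.3064
  p(0,1)=3/23: -0.1304 × log₂(0.1304) = 0.3833
  p(0,2)=2/23: -0.0870 × log₂(0.0870) = 0.3064
  p(1,0)=3/23: -0.1304 × log₂(0.1304) = 0.3833
  p(1,1)=2/23: -0.0870 × log₂(0.0870) = 0.3064
  p(1,2)=2/23: -0.0870 × log₂(0.0870) = 0.3064
  p(2,0)=3/23: -0.1304 × log₂(0.1304) = 0.3833
  p(2,1)=3/23: -0.1304 × log₂(0.1304) = 0.3833
  p(2,2)=3/23: -0.1304 × log₂(0.1304) = 0.3833
H(X,Y) = 3.1421 bits


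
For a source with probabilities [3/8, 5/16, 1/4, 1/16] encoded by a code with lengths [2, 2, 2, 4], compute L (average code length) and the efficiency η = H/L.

Average length L = Σ p_i × l_i = 2.1250 bits
Entropy H = 1.8050 bits
Efficiency η = H/L × 100% = 84.94%


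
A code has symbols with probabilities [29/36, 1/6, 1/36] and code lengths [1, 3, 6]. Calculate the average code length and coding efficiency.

Average length L = Σ p_i × l_i = 1.4722 bits
Entropy H = 0.8257 bits
Efficiency η = H/L × 100% = 56.09%


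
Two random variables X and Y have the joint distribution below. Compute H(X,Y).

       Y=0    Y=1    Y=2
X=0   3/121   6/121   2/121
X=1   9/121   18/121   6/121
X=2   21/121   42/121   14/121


H(X,Y) = -Σ p(x,y) log₂ p(x,y)
  p(0,0)=3/121: -0.0248 × log₂(0.0248) = 0.1322
  p(0,1)=6/121: -0.0496 × log₂(0.0496) = 0.2149
  p(0,2)=2/121: -0.0165 × log₂(0.0165) = 0.0978
  p(1,0)=9/121: -0.0744 × log₂(0.0744) = 0.2788
  p(1,1)=18/121: -0.1488 × log₂(0.1488) = 0.4089
  p(1,2)=6/121: -0.0496 × log₂(0.0496) = 0.2149
  p(2,0)=21/121: -0.1736 × log₂(0.1736) = 0.4385
  p(2,1)=42/121: -0.3471 × log₂(0.3471) = 0.5299
  p(2,2)=14/121: -0.1157 × log₂(0.1157) = 0.3600
H(X,Y) = 2.6760 bits


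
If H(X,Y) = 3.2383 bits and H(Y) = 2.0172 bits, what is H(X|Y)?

Chain rule: H(X,Y) = H(X|Y) + H(Y)
H(X|Y) = H(X,Y) - H(Y) = 3.2383 - 2.0172 = 1.2211 bits


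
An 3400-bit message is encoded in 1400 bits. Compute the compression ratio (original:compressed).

Compression ratio = Original / Compressed
= 3400 / 1400 = 2.43:1


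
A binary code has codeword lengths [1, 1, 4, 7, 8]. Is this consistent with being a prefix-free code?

Kraft inequality: Σ 2^(-l_i) ≤ 1 for prefix-free code
Calculating: 2^(-1) + 2^(-1) + 2^(-4) + 2^(-7) + 2^(-8)
= 0.5 + 0.5 + 0.0625 + 0.0078125 + 0.00390625
= 1.0742
Since 1.0742 > 1, prefix-free code does not exist


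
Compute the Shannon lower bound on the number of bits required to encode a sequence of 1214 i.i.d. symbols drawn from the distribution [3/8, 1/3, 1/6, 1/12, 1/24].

Entropy H = 1.9796 bits/symbol
Minimum bits = H × n = 1.9796 × 1214
= 2403.20 bits


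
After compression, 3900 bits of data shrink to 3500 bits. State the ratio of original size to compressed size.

Compression ratio = Original / Compressed
= 3900 / 3500 = 1.11:1


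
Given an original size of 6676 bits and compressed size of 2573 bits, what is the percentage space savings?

Space savings = (1 - Compressed/Original) × 100%
= (1 - 2573/6676) × 100%
= 61.46%


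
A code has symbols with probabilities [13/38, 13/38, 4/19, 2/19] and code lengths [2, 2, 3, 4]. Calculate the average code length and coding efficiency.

Average length L = Σ p_i × l_i = 2.4211 bits
Entropy H = 1.8739 bits
Efficiency η = H/L × 100% = 77.40%


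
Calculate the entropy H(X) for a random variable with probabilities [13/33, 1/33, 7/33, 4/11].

H(X) = -Σ p(x) log₂ p(x)
  -13/33 × log₂(13/33) = 0.5294
  -1/33 × log₂(1/33) = 0.1529
  -7/33 × log₂(7/33) = 0.4745
  -4/11 × log₂(4/11) = 0.5307
H(X) = 1.6875 bits


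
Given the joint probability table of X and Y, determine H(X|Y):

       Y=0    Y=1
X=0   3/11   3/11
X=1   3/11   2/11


H(X|Y) = Σ_y p(y) H(X|Y=y)
  p(Y=0) = 6/11, H(X|Y=0) = 1.0000
  p(Y=1) = 5/11, H(X|Y=1) = 0.9710
H(X|Y) = 0.5455×1.0000 + 0.4545×0.9710 = 0.9868 bits


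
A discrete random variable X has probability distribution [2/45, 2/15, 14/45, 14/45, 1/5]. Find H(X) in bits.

H(X) = -Σ p(x) log₂ p(x)
  -2/45 × log₂(2/45) = 0.1996
  -2/15 × log₂(2/15) = 0.3876
  -14/45 × log₂(14/45) = 0.5241
  -14/45 × log₂(14/45) = 0.5241
  -1/5 × log₂(1/5) = 0.4644
H(X) = 2.0997 bits


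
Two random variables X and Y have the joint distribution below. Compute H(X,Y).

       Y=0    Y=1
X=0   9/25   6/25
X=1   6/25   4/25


H(X,Y) = -Σ p(x,y) log₂ p(x,y)
  p(0,0)=9/25: -0.3600 × log₂(0.3600) = 0.5306
  p(0,1)=6/25: -0.2400 × log₂(0.2400) = 0.4941
  p(1,0)=6/25: -0.2400 × log₂(0.2400) = 0.4941
  p(1,1)=4/25: -0.1600 × log₂(0.1600) = 0.4230
H(X,Y) = 1.9419 bits


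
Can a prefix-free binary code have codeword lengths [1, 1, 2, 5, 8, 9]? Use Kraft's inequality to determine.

Kraft inequality: Σ 2^(-l_i) ≤ 1 for prefix-free code
Calculating: 2^(-1) + 2^(-1) + 2^(-2) + 2^(-5) + 2^(-8) + 2^(-9)
= 0.5 + 0.5 + 0.25 + 0.03125 + 0.00390625 + 0.001953125
= 1.2871
Since 1.2871 > 1, prefix-free code does not exist


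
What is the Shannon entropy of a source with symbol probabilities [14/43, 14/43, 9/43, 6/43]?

H(X) = -Σ p(x) log₂ p(x)
  -14/43 × log₂(14/43) = 0.5271
  -14/43 × log₂(14/43) = 0.5271
  -9/43 × log₂(9/43) = 0.4723
  -6/43 × log₂(6/43) = 0.3965
H(X) = 1.9229 bits


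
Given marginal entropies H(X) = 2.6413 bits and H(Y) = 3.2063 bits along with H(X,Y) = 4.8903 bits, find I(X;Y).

I(X;Y) = H(X) + H(Y) - H(X,Y)
I(X;Y) = 2.6413 + 3.2063 - 4.8903 = 0.9573 bits


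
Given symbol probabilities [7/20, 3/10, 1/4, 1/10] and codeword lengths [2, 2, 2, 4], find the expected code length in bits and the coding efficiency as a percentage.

Average length L = Σ p_i × l_i = 2.2000 bits
Entropy H = 1.8834 bits
Efficiency η = H/L × 100% = 85.61%
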